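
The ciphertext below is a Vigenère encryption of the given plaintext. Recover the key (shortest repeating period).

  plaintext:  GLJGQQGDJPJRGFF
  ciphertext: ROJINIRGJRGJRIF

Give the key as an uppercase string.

LDACXS

  i= 0: R-G = 11 → L
  i= 1: O-L =  3 → D
  i= 2: J-J =  0 → A
  i= 3: I-G =  2 → C
  i= 4: N-Q = 23 → X
  i= 5: I-Q = 18 → S
  i= 6: R-G = 11 → L
  i= 7: G-D =  3 → D
  i= 8: J-J =  0 → A
  i= 9: R-P =  2 → C
  i=10: G-J = 23 → X
  i=11: J-R = 18 → S
  i=12: R-G = 11 → L
  i=13: I-F =  3 → D
  i=14: F-F =  0 → A
  shifts repeat with period 6: LDACXS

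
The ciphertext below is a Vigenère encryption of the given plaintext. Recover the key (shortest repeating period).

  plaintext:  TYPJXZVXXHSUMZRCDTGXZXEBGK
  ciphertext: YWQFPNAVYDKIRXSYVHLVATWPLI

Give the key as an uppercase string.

FYBWSO

  i= 0: Y-T =  5 → F
  i= 1: W-Y = 24 → Y
  i= 2: Q-P =  1 → B
  i= 3: F-J = 22 → W
  i= 4: P-X = 18 → S
  i= 5: N-Z = 14 → O
  i= 6: A-V =  5 → F
  i= 7: V-X = 24 → Y
  i= 8: Y-X =  1 → B
  i= 9: D-H = 22 → W
  i=10: K-S = 18 → S
  i=11: I-U = 14 → O
  i=12: R-M =  5 → F
  i=13: X-Z = 24 → Y
  i=14: S-R =  1 → B
  i=15: Y-C = 22 → W
  i=16: V-D = 18 → S
  i=17: H-T = 14 → O
  i=18: L-G =  5 → F
  i=19: V-X = 24 → Y
  i=20: A-Z =  1 → B
  i=21: T-X = 22 → W
  i=22: W-E = 18 → S
  i=23: P-B = 14 → O
  i=24: L-G =  5 → F
  i=25: I-K = 24 → Y
  shifts repeat with period 6: FYBWSO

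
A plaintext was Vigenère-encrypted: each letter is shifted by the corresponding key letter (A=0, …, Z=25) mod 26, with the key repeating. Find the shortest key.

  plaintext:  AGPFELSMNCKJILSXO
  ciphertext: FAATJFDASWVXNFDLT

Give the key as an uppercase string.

  i= 0: F-A =  5 → F
  i= 1: A-G = 20 → U
  i= 2: A-P = 11 → L
  i= 3: T-F = 14 → O
  i= 4: J-E =  5 → F
  i= 5: F-L = 20 → U
  i= 6: D-S = 11 → L
  i= 7: A-M = 14 → O
  i= 8: S-N =  5 → F
  i= 9: W-C = 20 → U
  i=10: V-K = 11 → L
  i=11: X-J = 14 → O
  i=12: N-I =  5 → F
  i=13: F-L = 20 → U
  i=14: D-S = 11 → L
  i=15: L-X = 14 → O
  i=16: T-O =  5 → F
  shifts repeat with period 4: FULO

FULO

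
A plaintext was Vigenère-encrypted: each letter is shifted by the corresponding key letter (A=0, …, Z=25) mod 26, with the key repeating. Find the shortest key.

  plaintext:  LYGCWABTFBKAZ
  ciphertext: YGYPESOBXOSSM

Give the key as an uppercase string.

  i= 0: Y-L = 13 → N
  i= 1: G-Y =  8 → I
  i= 2: Y-G = 18 → S
  i= 3: P-C = 13 → N
  i= 4: E-W =  8 → I
  i= 5: S-A = 18 → S
  i= 6: O-B = 13 → N
  i= 7: B-T =  8 → I
  i= 8: X-F = 18 → S
  i= 9: O-B = 13 → N
  i=10: S-K =  8 → I
  i=11: S-A = 18 → S
  i=12: M-Z = 13 → N
  shifts repeat with period 3: NIS

NIS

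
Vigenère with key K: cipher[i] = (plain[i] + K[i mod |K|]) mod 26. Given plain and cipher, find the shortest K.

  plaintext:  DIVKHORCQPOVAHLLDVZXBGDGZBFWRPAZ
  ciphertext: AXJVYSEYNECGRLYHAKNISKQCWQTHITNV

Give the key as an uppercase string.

  i= 0: A-D = 23 → X
  i= 1: X-I = 15 → P
  i= 2: J-V = 14 → O
  i= 3: V-K = 11 → L
  i= 4: Y-H = 17 → R
  i= 5: S-O =  4 → E
  i= 6: E-R = 13 → N
  i= 7: Y-C = 22 → W
  i= 8: N-Q = 23 → X
  i= 9: E-P = 15 → P
  i=10: C-O = 14 → O
  i=11: G-V = 11 → L
  i=12: R-A = 17 → R
  i=13: L-H =  4 → E
  i=14: Y-L = 13 → N
  i=15: H-L = 22 → W
  i=16: A-D = 23 → X
  i=17: K-V = 15 → P
  i=18: N-Z = 14 → O
  i=19: I-X = 11 → L
  i=20: S-B = 17 → R
  i=21: K-G =  4 → E
  i=22: Q-D = 13 → N
  i=23: C-G = 22 → W
  i=24: W-Z = 23 → X
  i=25: Q-B = 15 → P
  i=26: T-F = 14 → O
  i=27: H-W = 11 → L
  i=28: I-R = 17 → R
  i=29: T-P =  4 → E
  i=30: N-A = 13 → N
  i=31: V-Z = 22 → W
  shifts repeat with period 8: XPOLRENW

XPOLRENW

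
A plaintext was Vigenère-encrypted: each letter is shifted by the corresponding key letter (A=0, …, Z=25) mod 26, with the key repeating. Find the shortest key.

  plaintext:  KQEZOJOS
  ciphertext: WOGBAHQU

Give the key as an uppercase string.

MYCC

  i= 0: W-K = 12 → M
  i= 1: O-Q = 24 → Y
  i= 2: G-E =  2 → C
  i= 3: B-Z =  2 → C
  i= 4: A-O = 12 → M
  i= 5: H-J = 24 → Y
  i= 6: Q-O =  2 → C
  i= 7: U-S =  2 → C
  shifts repeat with period 4: MYCC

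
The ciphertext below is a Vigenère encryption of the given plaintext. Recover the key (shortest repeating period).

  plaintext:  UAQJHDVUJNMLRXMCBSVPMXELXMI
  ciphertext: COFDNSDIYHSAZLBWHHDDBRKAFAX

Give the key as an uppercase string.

  i= 0: C-U =  8 → I
  i= 1: O-A = 14 → O
  i= 2: F-Q = 15 → P
  i= 3: D-J = 20 → U
  i= 4: N-H =  6 → G
  i= 5: S-D = 15 → P
  i= 6: D-V =  8 → I
  i= 7: I-U = 14 → O
  i= 8: Y-J = 15 → P
  i= 9: H-N = 20 → U
  i=10: S-M =  6 → G
  i=11: A-L = 15 → P
  i=12: Z-R =  8 → I
  i=13: L-X = 14 → O
  i=14: B-M = 15 → P
  i=15: W-C = 20 → U
  i=16: H-B =  6 → G
  i=17: H-S = 15 → P
  i=18: D-V =  8 → I
  i=19: D-P = 14 → O
  i=20: B-M = 15 → P
  i=21: R-X = 20 → U
  i=22: K-E =  6 → G
  i=23: A-L = 15 → P
  i=24: F-X =  8 → I
  i=25: A-M = 14 → O
  i=26: X-I = 15 → P
  shifts repeat with period 6: IOPUGP

IOPUGP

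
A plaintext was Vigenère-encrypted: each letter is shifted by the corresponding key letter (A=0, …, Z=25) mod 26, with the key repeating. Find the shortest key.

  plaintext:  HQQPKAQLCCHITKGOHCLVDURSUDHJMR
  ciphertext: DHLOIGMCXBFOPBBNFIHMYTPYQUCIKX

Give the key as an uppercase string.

  i= 0: D-H = 22 → W
  i= 1: H-Q = 17 → R
  i= 2: L-Q = 21 → V
  i= 3: O-P = 25 → Z
  i= 4: I-K = 24 → Y
  i= 5: G-A =  6 → G
  i= 6: M-Q = 22 → W
  i= 7: C-L = 17 → R
  i= 8: X-C = 21 → V
  i= 9: B-C = 25 → Z
  i=10: F-H = 24 → Y
  i=11: O-I =  6 → G
  i=12: P-T = 22 → W
  i=13: B-K = 17 → R
  i=14: B-G = 21 → V
  i=15: N-O = 25 → Z
  i=16: F-H = 24 → Y
  i=17: I-C =  6 → G
  i=18: H-L = 22 → W
  i=19: M-V = 17 → R
  i=20: Y-D = 21 → V
  i=21: T-U = 25 → Z
  i=22: P-R = 24 → Y
  i=23: Y-S =  6 → G
  i=24: Q-U = 22 → W
  i=25: U-D = 17 → R
  i=26: C-H = 21 → V
  i=27: I-J = 25 → Z
  i=28: K-M = 24 → Y
  i=29: X-R =  6 → G
  shifts repeat with period 6: WRVZYG

WRVZYG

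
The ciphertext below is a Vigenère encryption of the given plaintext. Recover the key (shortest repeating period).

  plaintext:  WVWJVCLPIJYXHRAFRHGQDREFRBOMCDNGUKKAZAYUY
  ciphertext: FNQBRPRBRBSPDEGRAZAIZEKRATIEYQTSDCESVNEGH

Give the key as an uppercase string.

JSUSWNGM

  i= 0: F-W =  9 → J
  i= 1: N-V = 18 → S
  i= 2: Q-W = 20 → U
  i= 3: B-J = 18 → S
  i= 4: R-V = 22 → W
  i= 5: P-C = 13 → N
  i= 6: R-L =  6 → G
  i= 7: B-P = 12 → M
  i= 8: R-I =  9 → J
  i= 9: B-J = 18 → S
  i=10: S-Y = 20 → U
  i=11: P-X = 18 → S
  i=12: D-H = 22 → W
  i=13: E-R = 13 → N
  i=14: G-A =  6 → G
  i=15: R-F = 12 → M
  i=16: A-R =  9 → J
  i=17: Z-H = 18 → S
  i=18: A-G = 20 → U
  i=19: I-Q = 18 → S
  i=20: Z-D = 22 → W
  i=21: E-R = 13 → N
  i=22: K-E =  6 → G
  i=23: R-F = 12 → M
  i=24: A-R =  9 → J
  i=25: T-B = 18 → S
  i=26: I-O = 20 → U
  i=27: E-M = 18 → S
  i=28: Y-C = 22 → W
  i=29: Q-D = 13 → N
  i=30: T-N =  6 → G
  i=31: S-G = 12 → M
  i=32: D-U =  9 → J
  i=33: C-K = 18 → S
  i=34: E-K = 20 → U
  i=35: S-A = 18 → S
  i=36: V-Z = 22 → W
  i=37: N-A = 13 → N
  i=38: E-Y =  6 → G
  i=39: G-U = 12 → M
  i=40: H-Y =  9 → J
  shifts repeat with period 8: JSUSWNGM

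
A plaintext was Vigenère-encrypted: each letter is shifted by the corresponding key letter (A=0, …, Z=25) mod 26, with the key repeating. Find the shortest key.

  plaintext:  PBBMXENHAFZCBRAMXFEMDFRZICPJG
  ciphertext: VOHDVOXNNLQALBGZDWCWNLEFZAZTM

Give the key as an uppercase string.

GNGRYKK

  i= 0: V-P =  6 → G
  i= 1: O-B = 13 → N
  i= 2: H-B =  6 → G
  i= 3: D-M = 17 → R
  i= 4: V-X = 24 → Y
  i= 5: O-E = 10 → K
  i= 6: X-N = 10 → K
  i= 7: N-H =  6 → G
  i= 8: N-A = 13 → N
  i= 9: L-F =  6 → G
  i=10: Q-Z = 17 → R
  i=11: A-C = 24 → Y
  i=12: L-B = 10 → K
  i=13: B-R = 10 → K
  i=14: G-A =  6 → G
  i=15: Z-M = 13 → N
  i=16: D-X =  6 → G
  i=17: W-F = 17 → R
  i=18: C-E = 24 → Y
  i=19: W-M = 10 → K
  i=20: N-D = 10 → K
  i=21: L-F =  6 → G
  i=22: E-R = 13 → N
  i=23: F-Z =  6 → G
  i=24: Z-I = 17 → R
  i=25: A-C = 24 → Y
  i=26: Z-P = 10 → K
  i=27: T-J = 10 → K
  i=28: M-G =  6 → G
  shifts repeat with period 7: GNGRYKK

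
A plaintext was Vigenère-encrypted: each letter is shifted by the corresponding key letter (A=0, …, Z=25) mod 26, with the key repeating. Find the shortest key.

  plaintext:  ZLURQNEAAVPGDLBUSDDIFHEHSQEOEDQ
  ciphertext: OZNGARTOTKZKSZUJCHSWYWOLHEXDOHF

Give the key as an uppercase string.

POTPKE

  i= 0: O-Z = 15 → P
  i= 1: Z-L = 14 → O
  i= 2: N-U = 19 → T
  i= 3: G-R = 15 → P
  i= 4: A-Q = 10 → K
  i= 5: R-N =  4 → E
  i= 6: T-E = 15 → P
  i= 7: O-A = 14 → O
  i= 8: T-A = 19 → T
  i= 9: K-V = 15 → P
  i=10: Z-P = 10 → K
  i=11: K-G =  4 → E
  i=12: S-D = 15 → P
  i=13: Z-L = 14 → O
  i=14: U-B = 19 → T
  i=15: J-U = 15 → P
  i=16: C-S = 10 → K
  i=17: H-D =  4 → E
  i=18: S-D = 15 → P
  i=19: W-I = 14 → O
  i=20: Y-F = 19 → T
  i=21: W-H = 15 → P
  i=22: O-E = 10 → K
  i=23: L-H =  4 → E
  i=24: H-S = 15 → P
  i=25: E-Q = 14 → O
  i=26: X-E = 19 → T
  i=27: D-O = 15 → P
  i=28: O-E = 10 → K
  i=29: H-D =  4 → E
  i=30: F-Q = 15 → P
  shifts repeat with period 6: POTPKE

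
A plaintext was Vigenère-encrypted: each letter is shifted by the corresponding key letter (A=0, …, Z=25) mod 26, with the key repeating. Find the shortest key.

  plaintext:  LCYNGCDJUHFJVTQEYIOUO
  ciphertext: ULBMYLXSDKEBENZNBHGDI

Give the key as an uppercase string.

JJDZSJU

  i= 0: U-L =  9 → J
  i= 1: L-C =  9 → J
  i= 2: B-Y =  3 → D
  i= 3: M-N = 25 → Z
  i= 4: Y-G = 18 → S
  i= 5: L-C =  9 → J
  i= 6: X-D = 20 → U
  i= 7: S-J =  9 → J
  i= 8: D-U =  9 → J
  i= 9: K-H =  3 → D
  i=10: E-F = 25 → Z
  i=11: B-J = 18 → S
  i=12: E-V =  9 → J
  i=13: N-T = 20 → U
  i=14: Z-Q =  9 → J
  i=15: N-E =  9 → J
  i=16: B-Y =  3 → D
  i=17: H-I = 25 → Z
  i=18: G-O = 18 → S
  i=19: D-U =  9 → J
  i=20: I-O = 20 → U
  shifts repeat with period 7: JJDZSJU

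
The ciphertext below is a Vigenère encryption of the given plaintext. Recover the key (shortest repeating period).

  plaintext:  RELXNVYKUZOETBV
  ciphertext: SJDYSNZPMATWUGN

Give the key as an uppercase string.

  i= 0: S-R =  1 → B
  i= 1: J-E =  5 → F
  i= 2: D-L = 18 → S
  i= 3: Y-X =  1 → B
  i= 4: S-N =  5 → F
  i= 5: N-V = 18 → S
  i= 6: Z-Y =  1 → B
  i= 7: P-K =  5 → F
  i= 8: M-U = 18 → S
  i= 9: A-Z =  1 → B
  i=10: T-O =  5 → F
  i=11: W-E = 18 → S
  i=12: U-T =  1 → B
  i=13: G-B =  5 → F
  i=14: N-V = 18 → S
  shifts repeat with period 3: BFS

BFS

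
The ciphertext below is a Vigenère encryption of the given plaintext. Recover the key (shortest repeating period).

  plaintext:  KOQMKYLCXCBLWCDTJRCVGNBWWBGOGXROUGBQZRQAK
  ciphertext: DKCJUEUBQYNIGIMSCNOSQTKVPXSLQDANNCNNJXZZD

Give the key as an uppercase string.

  i= 0: D-K = 19 → T
  i= 1: K-O = 22 → W
  i= 2: C-Q = 12 → M
  i= 3: J-M = 23 → X
  i= 4: U-K = 10 → K
  i= 5: E-Y =  6 → G
  i= 6: U-L =  9 → J
  i= 7: B-C = 25 → Z
  i= 8: Q-X = 19 → T
  i= 9: Y-C = 22 → W
  i=10: N-B = 12 → M
  i=11: I-L = 23 → X
  i=12: G-W = 10 → K
  i=13: I-C =  6 → G
  i=14: M-D =  9 → J
  i=15: S-T = 25 → Z
  i=16: C-J = 19 → T
  i=17: N-R = 22 → W
  i=18: O-C = 12 → M
  i=19: S-V = 23 → X
  i=20: Q-G = 10 → K
  i=21: T-N =  6 → G
  i=22: K-B =  9 → J
  i=23: V-W = 25 → Z
  i=24: P-W = 19 → T
  i=25: X-B = 22 → W
  i=26: S-G = 12 → M
  i=27: L-O = 23 → X
  i=28: Q-G = 10 → K
  i=29: D-X =  6 → G
  i=30: A-R =  9 → J
  i=31: N-O = 25 → Z
  i=32: N-U = 19 → T
  i=33: C-G = 22 → W
  i=34: N-B = 12 → M
  i=35: N-Q = 23 → X
  i=36: J-Z = 10 → K
  i=37: X-R =  6 → G
  i=38: Z-Q =  9 → J
  i=39: Z-A = 25 → Z
  i=40: D-K = 19 → T
  shifts repeat with period 8: TWMXKGJZ

TWMXKGJZ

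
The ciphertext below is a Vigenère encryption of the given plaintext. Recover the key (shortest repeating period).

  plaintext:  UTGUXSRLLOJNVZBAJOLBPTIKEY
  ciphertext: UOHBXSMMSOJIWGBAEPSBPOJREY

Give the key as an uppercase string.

  i= 0: U-U =  0 → A
  i= 1: O-T = 21 → V
  i= 2: H-G =  1 → B
  i= 3: B-U =  7 → H
  i= 4: X-X =  0 → A
  i= 5: S-S =  0 → A
  i= 6: M-R = 21 → V
  i= 7: M-L =  1 → B
  i= 8: S-L =  7 → H
  i= 9: O-O =  0 → A
  i=10: J-J =  0 → A
  i=11: I-N = 21 → V
  i=12: W-V =  1 → B
  i=13: G-Z =  7 → H
  i=14: B-B =  0 → A
  i=15: A-A =  0 → A
  i=16: E-J = 21 → V
  i=17: P-O =  1 → B
  i=18: S-L =  7 → H
  i=19: B-B =  0 → A
  i=20: P-P =  0 → A
  i=21: O-T = 21 → V
  i=22: J-I =  1 → B
  i=23: R-K =  7 → H
  i=24: E-E =  0 → A
  i=25: Y-Y =  0 → A
  shifts repeat with period 5: AVBHA

AVBHA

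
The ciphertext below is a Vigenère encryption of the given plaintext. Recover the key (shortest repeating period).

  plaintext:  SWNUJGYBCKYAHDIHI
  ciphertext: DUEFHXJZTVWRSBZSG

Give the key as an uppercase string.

  i= 0: D-S = 11 → L
  i= 1: U-W = 24 → Y
  i= 2: E-N = 17 → R
  i= 3: F-U = 11 → L
  i= 4: H-J = 24 → Y
  i= 5: X-G = 17 → R
  i= 6: J-Y = 11 → L
  i= 7: Z-B = 24 → Y
  i= 8: T-C = 17 → R
  i= 9: V-K = 11 → L
  i=10: W-Y = 24 → Y
  i=11: R-A = 17 → R
  i=12: S-H = 11 → L
  i=13: B-D = 24 → Y
  i=14: Z-I = 17 → R
  i=15: S-H = 11 → L
  i=16: G-I = 24 → Y
  shifts repeat with period 3: LYR

LYR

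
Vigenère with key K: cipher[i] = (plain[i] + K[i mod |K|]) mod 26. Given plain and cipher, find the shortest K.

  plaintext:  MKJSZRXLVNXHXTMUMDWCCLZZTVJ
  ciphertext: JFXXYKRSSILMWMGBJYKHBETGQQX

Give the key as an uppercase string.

XVOFZTUH

  i= 0: J-M = 23 → X
  i= 1: F-K = 21 → V
  i= 2: X-J = 14 → O
  i= 3: X-S =  5 → F
  i= 4: Y-Z = 25 → Z
  i= 5: K-R = 19 → T
  i= 6: R-X = 20 → U
  i= 7: S-L =  7 → H
  i= 8: S-V = 23 → X
  i= 9: I-N = 21 → V
  i=10: L-X = 14 → O
  i=11: M-H =  5 → F
  i=12: W-X = 25 → Z
  i=13: M-T = 19 → T
  i=14: G-M = 20 → U
  i=15: B-U =  7 → H
  i=16: J-M = 23 → X
  i=17: Y-D = 21 → V
  i=18: K-W = 14 → O
  i=19: H-C =  5 → F
  i=20: B-C = 25 → Z
  i=21: E-L = 19 → T
  i=22: T-Z = 20 → U
  i=23: G-Z =  7 → H
  i=24: Q-T = 23 → X
  i=25: Q-V = 21 → V
  i=26: X-J = 14 → O
  shifts repeat with period 8: XVOFZTUH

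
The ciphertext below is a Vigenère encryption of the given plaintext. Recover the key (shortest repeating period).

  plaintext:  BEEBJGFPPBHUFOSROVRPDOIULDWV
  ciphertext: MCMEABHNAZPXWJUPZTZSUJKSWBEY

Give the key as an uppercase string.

  i= 0: M-B = 11 → L
  i= 1: C-E = 24 → Y
  i= 2: M-E =  8 → I
  i= 3: E-B =  3 → D
  i= 4: A-J = 17 → R
  i= 5: B-G = 21 → V
  i= 6: H-F =  2 → C
  i= 7: N-P = 24 → Y
  i= 8: A-P = 11 → L
  i= 9: Z-B = 24 → Y
  i=10: P-H =  8 → I
  i=11: X-U =  3 → D
  i=12: W-F = 17 → R
  i=13: J-O = 21 → V
  i=14: U-S =  2 → C
  i=15: P-R = 24 → Y
  i=16: Z-O = 11 → L
  i=17: T-V = 24 → Y
  i=18: Z-R =  8 → I
  i=19: S-P =  3 → D
  i=20: U-D = 17 → R
  i=21: J-O = 21 → V
  i=22: K-I =  2 → C
  i=23: S-U = 24 → Y
  i=24: W-L = 11 → L
  i=25: B-D = 24 → Y
  i=26: E-W =  8 → I
  i=27: Y-V =  3 → D
  shifts repeat with period 8: LYIDRVCY

LYIDRVCY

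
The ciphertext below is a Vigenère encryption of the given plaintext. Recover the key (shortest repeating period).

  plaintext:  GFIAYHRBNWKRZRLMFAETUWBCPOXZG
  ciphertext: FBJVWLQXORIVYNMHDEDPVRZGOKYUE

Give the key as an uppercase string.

  i= 0: F-G = 25 → Z
  i= 1: B-F = 22 → W
  i= 2: J-I =  1 → B
  i= 3: V-A = 21 → V
  i= 4: W-Y = 24 → Y
  i= 5: L-H =  4 → E
  i= 6: Q-R = 25 → Z
  i= 7: X-B = 22 → W
  i= 8: O-N =  1 → B
  i= 9: R-W = 21 → V
  i=10: I-K = 24 → Y
  i=11: V-R =  4 → E
  i=12: Y-Z = 25 → Z
  i=13: N-R = 22 → W
  i=14: M-L =  1 → B
  i=15: H-M = 21 → V
  i=16: D-F = 24 → Y
  i=17: E-A =  4 → E
  i=18: D-E = 25 → Z
  i=19: P-T = 22 → W
  i=20: V-U =  1 → B
  i=21: R-W = 21 → V
  i=22: Z-B = 24 → Y
  i=23: G-C =  4 → E
  i=24: O-P = 25 → Z
  i=25: K-O = 22 → W
  i=26: Y-X =  1 → B
  i=27: U-Z = 21 → V
  i=28: E-G = 24 → Y
  shifts repeat with period 6: ZWBVYE

ZWBVYE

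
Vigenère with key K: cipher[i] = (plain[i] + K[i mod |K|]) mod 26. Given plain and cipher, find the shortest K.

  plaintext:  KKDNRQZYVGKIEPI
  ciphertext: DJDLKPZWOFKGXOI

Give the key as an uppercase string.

TZAY

  i= 0: D-K = 19 → T
  i= 1: J-K = 25 → Z
  i= 2: D-D =  0 → A
  i= 3: L-N = 24 → Y
  i= 4: K-R = 19 → T
  i= 5: P-Q = 25 → Z
  i= 6: Z-Z =  0 → A
  i= 7: W-Y = 24 → Y
  i= 8: O-V = 19 → T
  i= 9: F-G = 25 → Z
  i=10: K-K =  0 → A
  i=11: G-I = 24 → Y
  i=12: X-E = 19 → T
  i=13: O-P = 25 → Z
  i=14: I-I =  0 → A
  shifts repeat with period 4: TZAY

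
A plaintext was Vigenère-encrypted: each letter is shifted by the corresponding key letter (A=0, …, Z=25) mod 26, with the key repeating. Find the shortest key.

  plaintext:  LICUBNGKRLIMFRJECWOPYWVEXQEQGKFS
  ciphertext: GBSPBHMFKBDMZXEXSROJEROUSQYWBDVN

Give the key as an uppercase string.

VTQVAUG

  i= 0: G-L = 21 → V
  i= 1: B-I = 19 → T
  i= 2: S-C = 16 → Q
  i= 3: P-U = 21 → V
  i= 4: B-B =  0 → A
  i= 5: H-N = 20 → U
  i= 6: M-G =  6 → G
  i= 7: F-K = 21 → V
  i= 8: K-R = 19 → T
  i= 9: B-L = 16 → Q
  i=10: D-I = 21 → V
  i=11: M-M =  0 → A
  i=12: Z-F = 20 → U
  i=13: X-R =  6 → G
  i=14: E-J = 21 → V
  i=15: X-E = 19 → T
  i=16: S-C = 16 → Q
  i=17: R-W = 21 → V
  i=18: O-O =  0 → A
  i=19: J-P = 20 → U
  i=20: E-Y =  6 → G
  i=21: R-W = 21 → V
  i=22: O-V = 19 → T
  i=23: U-E = 16 → Q
  i=24: S-X = 21 → V
  i=25: Q-Q =  0 → A
  i=26: Y-E = 20 → U
  i=27: W-Q =  6 → G
  i=28: B-G = 21 → V
  i=29: D-K = 19 → T
  i=30: V-F = 16 → Q
  i=31: N-S = 21 → V
  shifts repeat with period 7: VTQVAUG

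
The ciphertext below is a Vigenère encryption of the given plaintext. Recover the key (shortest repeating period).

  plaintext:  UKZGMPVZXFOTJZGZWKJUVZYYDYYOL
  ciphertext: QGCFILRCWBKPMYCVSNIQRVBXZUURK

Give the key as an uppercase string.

WWDZW

  i= 0: Q-U = 22 → W
  i= 1: G-K = 22 → W
  i= 2: C-Z =  3 → D
  i= 3: F-G = 25 → Z
  i= 4: I-M = 22 → W
  i= 5: L-P = 22 → W
  i= 6: R-V = 22 → W
  i= 7: C-Z =  3 → D
  i= 8: W-X = 25 → Z
  i= 9: B-F = 22 → W
  i=10: K-O = 22 → W
  i=11: P-T = 22 → W
  i=12: M-J =  3 → D
  i=13: Y-Z = 25 → Z
  i=14: C-G = 22 → W
  i=15: V-Z = 22 → W
  i=16: S-W = 22 → W
  i=17: N-K =  3 → D
  i=18: I-J = 25 → Z
  i=19: Q-U = 22 → W
  i=20: R-V = 22 → W
  i=21: V-Z = 22 → W
  i=22: B-Y =  3 → D
  i=23: X-Y = 25 → Z
  i=24: Z-D = 22 → W
  i=25: U-Y = 22 → W
  i=26: U-Y = 22 → W
  i=27: R-O =  3 → D
  i=28: K-L = 25 → Z
  shifts repeat with period 5: WWDZW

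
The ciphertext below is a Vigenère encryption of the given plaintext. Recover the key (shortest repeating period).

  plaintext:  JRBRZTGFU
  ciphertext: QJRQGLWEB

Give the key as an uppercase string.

HSQZ

  i= 0: Q-J =  7 → H
  i= 1: J-R = 18 → S
  i= 2: R-B = 16 → Q
  i= 3: Q-R = 25 → Z
  i= 4: G-Z =  7 → H
  i= 5: L-T = 18 → S
  i= 6: W-G = 16 → Q
  i= 7: E-F = 25 → Z
  i= 8: B-U =  7 → H
  shifts repeat with period 4: HSQZ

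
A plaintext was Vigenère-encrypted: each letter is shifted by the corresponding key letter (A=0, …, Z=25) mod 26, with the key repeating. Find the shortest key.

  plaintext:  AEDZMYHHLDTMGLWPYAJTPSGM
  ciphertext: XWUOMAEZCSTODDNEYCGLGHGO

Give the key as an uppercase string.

  i= 0: X-A = 23 → X
  i= 1: W-E = 18 → S
  i= 2: U-D = 17 → R
  i= 3: O-Z = 15 → P
  i= 4: M-M =  0 → A
  i= 5: A-Y =  2 → C
  i= 6: E-H = 23 → X
  i= 7: Z-H = 18 → S
  i= 8: C-L = 17 → R
  i= 9: S-D = 15 → P
  i=10: T-T =  0 → A
  i=11: O-M =  2 → C
  i=12: D-G = 23 → X
  i=13: D-L = 18 → S
  i=14: N-W = 17 → R
  i=15: E-P = 15 → P
  i=16: Y-Y =  0 → A
  i=17: C-A =  2 → C
  i=18: G-J = 23 → X
  i=19: L-T = 18 → S
  i=20: G-P = 17 → R
  i=21: H-S = 15 → P
  i=22: G-G =  0 → A
  i=23: O-M =  2 → C
  shifts repeat with period 6: XSRPAC

XSRPAC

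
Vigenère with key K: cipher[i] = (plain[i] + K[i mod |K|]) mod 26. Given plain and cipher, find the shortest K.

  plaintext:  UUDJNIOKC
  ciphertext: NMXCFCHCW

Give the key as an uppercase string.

  i= 0: N-U = 19 → T
  i= 1: M-U = 18 → S
  i= 2: X-D = 20 → U
  i= 3: C-J = 19 → T
  i= 4: F-N = 18 → S
  i= 5: C-I = 20 → U
  i= 6: H-O = 19 → T
  i= 7: C-K = 18 → S
  i= 8: W-C = 20 → U
  shifts repeat with period 3: TSU

TSU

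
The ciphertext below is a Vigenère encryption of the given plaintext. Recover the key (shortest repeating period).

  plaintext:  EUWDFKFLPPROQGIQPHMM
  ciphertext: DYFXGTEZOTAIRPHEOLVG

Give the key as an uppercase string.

  i= 0: D-E = 25 → Z
  i= 1: Y-U =  4 → E
  i= 2: F-W =  9 → J
  i= 3: X-D = 20 → U
  i= 4: G-F =  1 → B
  i= 5: T-K =  9 → J
  i= 6: E-F = 25 → Z
  i= 7: Z-L = 14 → O
  i= 8: O-P = 25 → Z
  i= 9: T-P =  4 → E
  i=10: A-R =  9 → J
  i=11: I-O = 20 → U
  i=12: R-Q =  1 → B
  i=13: P-G =  9 → J
  i=14: H-I = 25 → Z
  i=15: E-Q = 14 → O
  i=16: O-P = 25 → Z
  i=17: L-H =  4 → E
  i=18: V-M =  9 → J
  i=19: G-M = 20 → U
  shifts repeat with period 8: ZEJUBJZO

ZEJUBJZO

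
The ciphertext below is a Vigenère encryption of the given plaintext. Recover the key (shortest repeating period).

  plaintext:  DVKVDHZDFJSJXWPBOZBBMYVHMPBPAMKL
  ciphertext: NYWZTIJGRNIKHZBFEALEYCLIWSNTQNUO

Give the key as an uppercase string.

  i= 0: N-D = 10 → K
  i= 1: Y-V =  3 → D
  i= 2: W-K = 12 → M
  i= 3: Z-V =  4 → E
  i= 4: T-D = 16 → Q
  i= 5: I-H =  1 → B
  i= 6: J-Z = 10 → K
  i= 7: G-D =  3 → D
  i= 8: R-F = 12 → M
  i= 9: N-J =  4 → E
  i=10: I-S = 16 → Q
  i=11: K-J =  1 → B
  i=12: H-X = 10 → K
  i=13: Z-W =  3 → D
  i=14: B-P = 12 → M
  i=15: F-B =  4 → E
  i=16: E-O = 16 → Q
  i=17: A-Z =  1 → B
  i=18: L-B = 10 → K
  i=19: E-B =  3 → D
  i=20: Y-M = 12 → M
  i=21: C-Y =  4 → E
  i=22: L-V = 16 → Q
  i=23: I-H =  1 → B
  i=24: W-M = 10 → K
  i=25: S-P =  3 → D
  i=26: N-B = 12 → M
  i=27: T-P =  4 → E
  i=28: Q-A = 16 → Q
  i=29: N-M =  1 → B
  i=30: U-K = 10 → K
  i=31: O-L =  3 → D
  shifts repeat with period 6: KDMEQB

KDMEQB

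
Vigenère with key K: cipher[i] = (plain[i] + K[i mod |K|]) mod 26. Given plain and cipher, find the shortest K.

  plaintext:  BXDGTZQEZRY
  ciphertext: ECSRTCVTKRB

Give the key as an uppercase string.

  i= 0: E-B =  3 → D
  i= 1: C-X =  5 → F
  i= 2: S-D = 15 → P
  i= 3: R-G = 11 → L
  i= 4: T-T =  0 → A
  i= 5: C-Z =  3 → D
  i= 6: V-Q =  5 → F
  i= 7: T-E = 15 → P
  i= 8: K-Z = 11 → L
  i= 9: R-R =  0 → A
  i=10: B-Y =  3 → D
  shifts repeat with period 5: DFPLA

DFPLA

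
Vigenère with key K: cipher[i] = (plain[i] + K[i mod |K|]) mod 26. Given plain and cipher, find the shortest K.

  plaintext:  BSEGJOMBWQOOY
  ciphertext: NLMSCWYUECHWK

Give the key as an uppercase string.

MTI

  i= 0: N-B = 12 → M
  i= 1: L-S = 19 → T
  i= 2: M-E =  8 → I
  i= 3: S-G = 12 → M
  i= 4: C-J = 19 → T
  i= 5: W-O =  8 → I
  i= 6: Y-M = 12 → M
  i= 7: U-B = 19 → T
  i= 8: E-W =  8 → I
  i= 9: C-Q = 12 → M
  i=10: H-O = 19 → T
  i=11: W-O =  8 → I
  i=12: K-Y = 12 → M
  shifts repeat with period 3: MTI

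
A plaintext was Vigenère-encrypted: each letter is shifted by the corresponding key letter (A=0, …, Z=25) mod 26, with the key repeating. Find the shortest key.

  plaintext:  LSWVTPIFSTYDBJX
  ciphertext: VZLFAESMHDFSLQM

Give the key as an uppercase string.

KHP

  i= 0: V-L = 10 → K
  i= 1: Z-S =  7 → H
  i= 2: L-W = 15 → P
  i= 3: F-V = 10 → K
  i= 4: A-T =  7 → H
  i= 5: E-P = 15 → P
  i= 6: S-I = 10 → K
  i= 7: M-F =  7 → H
  i= 8: H-S = 15 → P
  i= 9: D-T = 10 → K
  i=10: F-Y =  7 → H
  i=11: S-D = 15 → P
  i=12: L-B = 10 → K
  i=13: Q-J =  7 → H
  i=14: M-X = 15 → P
  shifts repeat with period 3: KHP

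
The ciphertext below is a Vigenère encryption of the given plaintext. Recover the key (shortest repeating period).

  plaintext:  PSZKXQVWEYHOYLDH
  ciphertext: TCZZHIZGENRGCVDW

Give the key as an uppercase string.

  i= 0: T-P =  4 → E
  i= 1: C-S = 10 → K
  i= 2: Z-Z =  0 → A
  i= 3: Z-K = 15 → P
  i= 4: H-X = 10 → K
  i= 5: I-Q = 18 → S
  i= 6: Z-V =  4 → E
  i= 7: G-W = 10 → K
  i= 8: E-E =  0 → A
  i= 9: N-Y = 15 → P
  i=10: R-H = 10 → K
  i=11: G-O = 18 → S
  i=12: C-Y =  4 → E
  i=13: V-L = 10 → K
  i=14: D-D =  0 → A
  i=15: W-H = 15 → P
  shifts repeat with period 6: EKAPKS

EKAPKS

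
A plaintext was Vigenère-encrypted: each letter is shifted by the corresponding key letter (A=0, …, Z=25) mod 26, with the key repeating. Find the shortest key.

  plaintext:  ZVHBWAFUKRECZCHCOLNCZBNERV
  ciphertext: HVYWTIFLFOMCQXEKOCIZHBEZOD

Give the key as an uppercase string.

  i= 0: H-Z =  8 → I
  i= 1: V-V =  0 → A
  i= 2: Y-H = 17 → R
  i= 3: W-B = 21 → V
  i= 4: T-W = 23 → X
  i= 5: I-A =  8 → I
  i= 6: F-F =  0 → A
  i= 7: L-U = 17 → R
  i= 8: F-K = 21 → V
  i= 9: O-R = 23 → X
  i=10: M-E =  8 → I
  i=11: C-C =  0 → A
  i=12: Q-Z = 17 → R
  i=13: X-C = 21 → V
  i=14: E-H = 23 → X
  i=15: K-C =  8 → I
  i=16: O-O =  0 → A
  i=17: C-L = 17 → R
  i=18: I-N = 21 → V
  i=19: Z-C = 23 → X
  i=20: H-Z =  8 → I
  i=21: B-B =  0 → A
  i=22: E-N = 17 → R
  i=23: Z-E = 21 → V
  i=24: O-R = 23 → X
  i=25: D-V =  8 → I
  shifts repeat with period 5: IARVX

IARVX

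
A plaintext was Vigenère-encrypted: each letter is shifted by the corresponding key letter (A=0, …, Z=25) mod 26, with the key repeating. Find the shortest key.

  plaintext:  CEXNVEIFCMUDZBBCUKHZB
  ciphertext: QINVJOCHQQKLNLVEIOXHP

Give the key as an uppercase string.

  i= 0: Q-C = 14 → O
  i= 1: I-E =  4 → E
  i= 2: N-X = 16 → Q
  i= 3: V-N =  8 → I
  i= 4: J-V = 14 → O
  i= 5: O-E = 10 → K
  i= 6: C-I = 20 → U
  i= 7: H-F =  2 → C
  i= 8: Q-C = 14 → O
  i= 9: Q-M =  4 → E
  i=10: K-U = 16 → Q
  i=11: L-D =  8 → I
  i=12: N-Z = 14 → O
  i=13: L-B = 10 → K
  i=14: V-B = 20 → U
  i=15: E-C =  2 → C
  i=16: I-U = 14 → O
  i=17: O-K =  4 → E
  i=18: X-H = 16 → Q
  i=19: H-Z =  8 → I
  i=20: P-B = 14 → O
  shifts repeat with period 8: OEQIOKUC

OEQIOKUC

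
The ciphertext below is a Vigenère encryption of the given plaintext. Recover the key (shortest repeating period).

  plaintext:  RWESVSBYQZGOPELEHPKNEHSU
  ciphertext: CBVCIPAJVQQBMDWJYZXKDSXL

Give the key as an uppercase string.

LFRKNXZ

  i= 0: C-R = 11 → L
  i= 1: B-W =  5 → F
  i= 2: V-E = 17 → R
  i= 3: C-S = 10 → K
  i= 4: I-V = 13 → N
  i= 5: P-S = 23 → X
  i= 6: A-B = 25 → Z
  i= 7: J-Y = 11 → L
  i= 8: V-Q =  5 → F
  i= 9: Q-Z = 17 → R
  i=10: Q-G = 10 → K
  i=11: B-O = 13 → N
  i=12: M-P = 23 → X
  i=13: D-E = 25 → Z
  i=14: W-L = 11 → L
  i=15: J-E =  5 → F
  i=16: Y-H = 17 → R
  i=17: Z-P = 10 → K
  i=18: X-K = 13 → N
  i=19: K-N = 23 → X
  i=20: D-E = 25 → Z
  i=21: S-H = 11 → L
  i=22: X-S =  5 → F
  i=23: L-U = 17 → R
  shifts repeat with period 7: LFRKNXZ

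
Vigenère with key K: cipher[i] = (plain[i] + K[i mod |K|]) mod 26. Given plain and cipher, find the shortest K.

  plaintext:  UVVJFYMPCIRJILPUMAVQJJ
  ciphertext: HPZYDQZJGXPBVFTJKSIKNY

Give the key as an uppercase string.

NUEPYS

  i= 0: H-U = 13 → N
  i= 1: P-V = 20 → U
  i= 2: Z-V =  4 → E
  i= 3: Y-J = 15 → P
  i= 4: D-F = 24 → Y
  i= 5: Q-Y = 18 → S
  i= 6: Z-M = 13 → N
  i= 7: J-P = 20 → U
  i= 8: G-C =  4 → E
  i= 9: X-I = 15 → P
  i=10: P-R = 24 → Y
  i=11: B-J = 18 → S
  i=12: V-I = 13 → N
  i=13: F-L = 20 → U
  i=14: T-P =  4 → E
  i=15: J-U = 15 → P
  i=16: K-M = 24 → Y
  i=17: S-A = 18 → S
  i=18: I-V = 13 → N
  i=19: K-Q = 20 → U
  i=20: N-J =  4 → E
  i=21: Y-J = 15 → P
  shifts repeat with period 6: NUEPYS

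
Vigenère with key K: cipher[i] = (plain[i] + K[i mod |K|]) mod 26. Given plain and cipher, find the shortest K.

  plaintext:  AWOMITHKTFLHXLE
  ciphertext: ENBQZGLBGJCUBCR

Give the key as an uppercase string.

  i= 0: E-A =  4 → E
  i= 1: N-W = 17 → R
  i= 2: B-O = 13 → N
  i= 3: Q-M =  4 → E
  i= 4: Z-I = 17 → R
  i= 5: G-T = 13 → N
  i= 6: L-H =  4 → E
  i= 7: B-K = 17 → R
  i= 8: G-T = 13 → N
  i= 9: J-F =  4 → E
  i=10: C-L = 17 → R
  i=11: U-H = 13 → N
  i=12: B-X =  4 → E
  i=13: C-L = 17 → R
  i=14: R-E = 13 → N
  shifts repeat with period 3: ERN

ERN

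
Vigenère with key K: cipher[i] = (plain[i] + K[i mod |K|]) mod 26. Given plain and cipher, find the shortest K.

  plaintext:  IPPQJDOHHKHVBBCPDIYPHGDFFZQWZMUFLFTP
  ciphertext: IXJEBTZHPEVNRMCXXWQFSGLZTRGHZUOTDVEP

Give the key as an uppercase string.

AIUOSQL

  i= 0: I-I =  0 → A
  i= 1: X-P =  8 → I
  i= 2: J-P = 20 → U
  i= 3: E-Q = 14 → O
  i= 4: B-J = 18 → S
  i= 5: T-D = 16 → Q
  i= 6: Z-O = 11 → L
  i= 7: H-H =  0 → A
  i= 8: P-H =  8 → I
  i= 9: E-K = 20 → U
  i=10: V-H = 14 → O
  i=11: N-V = 18 → S
  i=12: R-B = 16 → Q
  i=13: M-B = 11 → L
  i=14: C-C =  0 → A
  i=15: X-P =  8 → I
  i=16: X-D = 20 → U
  i=17: W-I = 14 → O
  i=18: Q-Y = 18 → S
  i=19: F-P = 16 → Q
  i=20: S-H = 11 → L
  i=21: G-G =  0 → A
  i=22: L-D =  8 → I
  i=23: Z-F = 20 → U
  i=24: T-F = 14 → O
  i=25: R-Z = 18 → S
  i=26: G-Q = 16 → Q
  i=27: H-W = 11 → L
  i=28: Z-Z =  0 → A
  i=29: U-M =  8 → I
  i=30: O-U = 20 → U
  i=31: T-F = 14 → O
  i=32: D-L = 18 → S
  i=33: V-F = 16 → Q
  i=34: E-T = 11 → L
  i=35: P-P =  0 → A
  shifts repeat with period 7: AIUOSQL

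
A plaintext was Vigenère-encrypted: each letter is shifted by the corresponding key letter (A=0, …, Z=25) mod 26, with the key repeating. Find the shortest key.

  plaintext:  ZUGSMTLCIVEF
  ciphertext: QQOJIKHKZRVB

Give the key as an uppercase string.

RWIRW

  i= 0: Q-Z = 17 → R
  i= 1: Q-U = 22 → W
  i= 2: O-G =  8 → I
  i= 3: J-S = 17 → R
  i= 4: I-M = 22 → W
  i= 5: K-T = 17 → R
  i= 6: H-L = 22 → W
  i= 7: K-C =  8 → I
  i= 8: Z-I = 17 → R
  i= 9: R-V = 22 → W
  i=10: V-E = 17 → R
  i=11: B-F = 22 → W
  shifts repeat with period 5: RWIRW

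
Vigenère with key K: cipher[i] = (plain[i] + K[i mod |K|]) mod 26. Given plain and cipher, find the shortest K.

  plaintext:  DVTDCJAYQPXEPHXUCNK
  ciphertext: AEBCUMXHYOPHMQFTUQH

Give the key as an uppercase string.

XJIZSD

  i= 0: A-D = 23 → X
  i= 1: E-V =  9 → J
  i= 2: B-T =  8 → I
  i= 3: C-D = 25 → Z
  i= 4: U-C = 18 → S
  i= 5: M-J =  3 → D
  i= 6: X-A = 23 → X
  i= 7: H-Y =  9 → J
  i= 8: Y-Q =  8 → I
  i= 9: O-P = 25 → Z
  i=10: P-X = 18 → S
  i=11: H-E =  3 → D
  i=12: M-P = 23 → X
  i=13: Q-H =  9 → J
  i=14: F-X =  8 → I
  i=15: T-U = 25 → Z
  i=16: U-C = 18 → S
  i=17: Q-N =  3 → D
  i=18: H-K = 23 → X
  shifts repeat with period 6: XJIZSD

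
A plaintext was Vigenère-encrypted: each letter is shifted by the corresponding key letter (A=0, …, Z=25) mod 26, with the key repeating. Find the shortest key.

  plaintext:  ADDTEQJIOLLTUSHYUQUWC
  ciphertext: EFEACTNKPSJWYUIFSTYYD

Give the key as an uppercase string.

  i= 0: E-A =  4 → E
  i= 1: F-D =  2 → C
  i= 2: E-D =  1 → B
  i= 3: A-T =  7 → H
  i= 4: C-E = 24 → Y
  i= 5: T-Q =  3 → D
  i= 6: N-J =  4 → E
  i= 7: K-I =  2 → C
  i= 8: P-O =  1 → B
  i= 9: S-L =  7 → H
  i=10: J-L = 24 → Y
  i=11: W-T =  3 → D
  i=12: Y-U =  4 → E
  i=13: U-S =  2 → C
  i=14: I-H =  1 → B
  i=15: F-Y =  7 → H
  i=16: S-U = 24 → Y
  i=17: T-Q =  3 → D
  i=18: Y-U =  4 → E
  i=19: Y-W =  2 → C
  i=20: D-C =  1 → B
  shifts repeat with period 6: ECBHYD

ECBHYD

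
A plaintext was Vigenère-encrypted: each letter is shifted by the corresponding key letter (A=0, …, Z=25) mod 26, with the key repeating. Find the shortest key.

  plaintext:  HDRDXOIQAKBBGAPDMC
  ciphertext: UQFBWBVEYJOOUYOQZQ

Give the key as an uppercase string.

NNOYZ

  i= 0: U-H = 13 → N
  i= 1: Q-D = 13 → N
  i= 2: F-R = 14 → O
  i= 3: B-D = 24 → Y
  i= 4: W-X = 25 → Z
  i= 5: B-O = 13 → N
  i= 6: V-I = 13 → N
  i= 7: E-Q = 14 → O
  i= 8: Y-A = 24 → Y
  i= 9: J-K = 25 → Z
  i=10: O-B = 13 → N
  i=11: O-B = 13 → N
  i=12: U-G = 14 → O
  i=13: Y-A = 24 → Y
  i=14: O-P = 25 → Z
  i=15: Q-D = 13 → N
  i=16: Z-M = 13 → N
  i=17: Q-C = 14 → O
  shifts repeat with period 5: NNOYZ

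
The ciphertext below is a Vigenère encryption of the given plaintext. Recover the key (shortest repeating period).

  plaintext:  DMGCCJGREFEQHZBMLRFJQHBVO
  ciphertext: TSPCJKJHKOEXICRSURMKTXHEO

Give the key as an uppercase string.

QGJAHBD

  i= 0: T-D = 16 → Q
  i= 1: S-M =  6 → G
  i= 2: P-G =  9 → J
  i= 3: C-C =  0 → A
  i= 4: J-C =  7 → H
  i= 5: K-J =  1 → B
  i= 6: J-G =  3 → D
  i= 7: H-R = 16 → Q
  i= 8: K-E =  6 → G
  i= 9: O-F =  9 → J
  i=10: E-E =  0 → A
  i=11: X-Q =  7 → H
  i=12: I-H =  1 → B
  i=13: C-Z =  3 → D
  i=14: R-B = 16 → Q
  i=15: S-M =  6 → G
  i=16: U-L =  9 → J
  i=17: R-R =  0 → A
  i=18: M-F =  7 → H
  i=19: K-J =  1 → B
  i=20: T-Q =  3 → D
  i=21: X-H = 16 → Q
  i=22: H-B =  6 → G
  i=23: E-V =  9 → J
  i=24: O-O =  0 → A
  shifts repeat with period 7: QGJAHBD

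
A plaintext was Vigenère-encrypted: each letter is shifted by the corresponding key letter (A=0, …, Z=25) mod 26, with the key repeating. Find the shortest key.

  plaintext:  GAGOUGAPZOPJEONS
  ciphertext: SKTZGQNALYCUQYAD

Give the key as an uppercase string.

  i= 0: S-G = 12 → M
  i= 1: K-A = 10 → K
  i= 2: T-G = 13 → N
  i= 3: Z-O = 11 → L
  i= 4: G-U = 12 → M
  i= 5: Q-G = 10 → K
  i= 6: N-A = 13 → N
  i= 7: A-P = 11 → L
  i= 8: L-Z = 12 → M
  i= 9: Y-O = 10 → K
  i=10: C-P = 13 → N
  i=11: U-J = 11 → L
  i=12: Q-E = 12 → M
  i=13: Y-O = 10 → K
  i=14: A-N = 13 → N
  i=15: D-S = 11 → L
  shifts repeat with period 4: MKNL

MKNL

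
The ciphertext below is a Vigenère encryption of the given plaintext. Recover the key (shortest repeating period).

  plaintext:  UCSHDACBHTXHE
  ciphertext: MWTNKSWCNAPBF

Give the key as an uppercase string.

SUBGH

  i= 0: M-U = 18 → S
  i= 1: W-C = 20 → U
  i= 2: T-S =  1 → B
  i= 3: N-H =  6 → G
  i= 4: K-D =  7 → H
  i= 5: S-A = 18 → S
  i= 6: W-C = 20 → U
  i= 7: C-B =  1 → B
  i= 8: N-H =  6 → G
  i= 9: A-T =  7 → H
  i=10: P-X = 18 → S
  i=11: B-H = 20 → U
  i=12: F-E =  1 → B
  shifts repeat with period 5: SUBGH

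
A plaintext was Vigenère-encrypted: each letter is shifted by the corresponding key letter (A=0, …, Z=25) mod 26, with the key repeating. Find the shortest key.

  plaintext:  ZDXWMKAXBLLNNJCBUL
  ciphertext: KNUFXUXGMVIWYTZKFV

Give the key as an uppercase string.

LKXJ

  i= 0: K-Z = 11 → L
  i= 1: N-D = 10 → K
  i= 2: U-X = 23 → X
  i= 3: F-W =  9 → J
  i= 4: X-M = 11 → L
  i= 5: U-K = 10 → K
  i= 6: X-A = 23 → X
  i= 7: G-X =  9 → J
  i= 8: M-B = 11 → L
  i= 9: V-L = 10 → K
  i=10: I-L = 23 → X
  i=11: W-N =  9 → J
  i=12: Y-N = 11 → L
  i=13: T-J = 10 → K
  i=14: Z-C = 23 → X
  i=15: K-B =  9 → J
  i=16: F-U = 11 → L
  i=17: V-L = 10 → K
  shifts repeat with period 4: LKXJ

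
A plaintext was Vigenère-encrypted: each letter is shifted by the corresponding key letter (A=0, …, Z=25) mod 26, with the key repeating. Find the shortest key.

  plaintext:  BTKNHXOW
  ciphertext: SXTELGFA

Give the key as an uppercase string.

  i= 0: S-B = 17 → R
  i= 1: X-T =  4 → E
  i= 2: T-K =  9 → J
  i= 3: E-N = 17 → R
  i= 4: L-H =  4 → E
  i= 5: G-X =  9 → J
  i= 6: F-O = 17 → R
  i= 7: A-W =  4 → E
  shifts repeat with period 3: REJ

REJ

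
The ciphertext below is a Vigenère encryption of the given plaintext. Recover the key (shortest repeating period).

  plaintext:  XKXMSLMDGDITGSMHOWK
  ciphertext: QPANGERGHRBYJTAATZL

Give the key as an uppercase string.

TFDBO

  i= 0: Q-X = 19 → T
  i= 1: P-K =  5 → F
  i= 2: A-X =  3 → D
  i= 3: N-M =  1 → B
  i= 4: G-S = 14 → O
  i= 5: E-L = 19 → T
  i= 6: R-M =  5 → F
  i= 7: G-D =  3 → D
  i= 8: H-G =  1 → B
  i= 9: R-D = 14 → O
  i=10: B-I = 19 → T
  i=11: Y-T =  5 → F
  i=12: J-G =  3 → D
  i=13: T-S =  1 → B
  i=14: A-M = 14 → O
  i=15: A-H = 19 → T
  i=16: T-O =  5 → F
  i=17: Z-W =  3 → D
  i=18: L-K =  1 → B
  shifts repeat with period 5: TFDBO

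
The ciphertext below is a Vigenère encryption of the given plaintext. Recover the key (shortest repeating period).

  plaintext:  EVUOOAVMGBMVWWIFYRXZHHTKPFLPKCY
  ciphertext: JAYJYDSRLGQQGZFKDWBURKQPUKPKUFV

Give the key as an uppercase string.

FFEVKDXF

  i= 0: J-E =  5 → F
  i= 1: A-V =  5 → F
  i= 2: Y-U =  4 → E
  i= 3: J-O = 21 → V
  i= 4: Y-O = 10 → K
  i= 5: D-A =  3 → D
  i= 6: S-V = 23 → X
  i= 7: R-M =  5 → F
  i= 8: L-G =  5 → F
  i= 9: G-B =  5 → F
  i=10: Q-M =  4 → E
  i=11: Q-V = 21 → V
  i=12: G-W = 10 → K
  i=13: Z-W =  3 → D
  i=14: F-I = 23 → X
  i=15: K-F =  5 → F
  i=16: D-Y =  5 → F
  i=17: W-R =  5 → F
  i=18: B-X =  4 → E
  i=19: U-Z = 21 → V
  i=20: R-H = 10 → K
  i=21: K-H =  3 → D
  i=22: Q-T = 23 → X
  i=23: P-K =  5 → F
  i=24: U-P =  5 → F
  i=25: K-F =  5 → F
  i=26: P-L =  4 → E
  i=27: K-P = 21 → V
  i=28: U-K = 10 → K
  i=29: F-C =  3 → D
  i=30: V-Y = 23 → X
  shifts repeat with period 8: FFEVKDXF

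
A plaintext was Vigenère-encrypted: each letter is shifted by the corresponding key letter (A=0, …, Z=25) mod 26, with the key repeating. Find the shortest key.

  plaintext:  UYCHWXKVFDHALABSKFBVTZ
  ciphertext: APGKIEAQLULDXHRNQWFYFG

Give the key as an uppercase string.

GREDMHQV

  i= 0: A-U =  6 → G
  i= 1: P-Y = 17 → R
  i= 2: G-C =  4 → E
  i= 3: K-H =  3 → D
  i= 4: I-W = 12 → M
  i= 5: E-X =  7 → H
  i= 6: A-K = 16 → Q
  i= 7: Q-V = 21 → V
  i= 8: L-F =  6 → G
  i= 9: U-D = 17 → R
  i=10: L-H =  4 → E
  i=11: D-A =  3 → D
  i=12: X-L = 12 → M
  i=13: H-A =  7 → H
  i=14: R-B = 16 → Q
  i=15: N-S = 21 → V
  i=16: Q-K =  6 → G
  i=17: W-F = 17 → R
  i=18: F-B =  4 → E
  i=19: Y-V =  3 → D
  i=20: F-T = 12 → M
  i=21: G-Z =  7 → H
  shifts repeat with period 8: GREDMHQV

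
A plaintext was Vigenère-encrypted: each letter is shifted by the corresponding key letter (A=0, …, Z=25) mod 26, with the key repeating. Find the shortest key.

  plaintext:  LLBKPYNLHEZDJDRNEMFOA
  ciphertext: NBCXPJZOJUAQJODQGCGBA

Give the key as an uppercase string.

  i= 0: N-L =  2 → C
  i= 1: B-L = 16 → Q
  i= 2: C-B =  1 → B
  i= 3: X-K = 13 → N
  i= 4: P-P =  0 → A
  i= 5: J-Y = 11 → L
  i= 6: Z-N = 12 → M
  i= 7: O-L =  3 → D
  i= 8: J-H =  2 → C
  i= 9: U-E = 16 → Q
  i=10: A-Z =  1 → B
  i=11: Q-D = 13 → N
  i=12: J-J =  0 → A
  i=13: O-D = 11 → L
  i=14: D-R = 12 → M
  i=15: Q-N =  3 → D
  i=16: G-E =  2 → C
  i=17: C-M = 16 → Q
  i=18: G-F =  1 → B
  i=19: B-O = 13 → N
  i=20: A-A =  0 → A
  shifts repeat with period 8: CQBNALMD

CQBNALMD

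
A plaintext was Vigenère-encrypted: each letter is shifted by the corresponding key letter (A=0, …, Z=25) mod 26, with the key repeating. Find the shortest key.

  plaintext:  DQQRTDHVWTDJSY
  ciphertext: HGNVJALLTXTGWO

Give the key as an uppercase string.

  i= 0: H-D =  4 → E
  i= 1: G-Q = 16 → Q
  i= 2: N-Q = 23 → X
  i= 3: V-R =  4 → E
  i= 4: J-T = 16 → Q
  i= 5: A-D = 23 → X
  i= 6: L-H =  4 → E
  i= 7: L-V = 16 → Q
  i= 8: T-W = 23 → X
  i= 9: X-T =  4 → E
  i=10: T-D = 16 → Q
  i=11: G-J = 23 → X
  i=12: W-S =  4 → E
  i=13: O-Y = 16 → Q
  shifts repeat with period 3: EQX

EQX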